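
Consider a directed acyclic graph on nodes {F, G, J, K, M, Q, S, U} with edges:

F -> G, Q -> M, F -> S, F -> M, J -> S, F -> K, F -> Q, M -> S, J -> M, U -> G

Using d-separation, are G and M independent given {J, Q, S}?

No

Enumerating the 4 paths from G to M and testing each for blocking by {J, Q, S}:
Path 1: G ← F → S ← J → M
  J is a fork here and J is conditioned on, so the path is blocked at J.
Path 2: G ← F → S ← M
  F is a fork and F is not conditioned on; S is a collider and S is conditioned on, which opens it — no node blocks this path, so it is active.
Path 3: G ← F → M
  F is a fork and F is not conditioned on — no node blocks this path, so it is active.
Path 4: G ← F → Q → M
  Q is a chain here and Q is conditioned on, so the path is blocked at Q.
At least one path is unblocked, so d-separation fails.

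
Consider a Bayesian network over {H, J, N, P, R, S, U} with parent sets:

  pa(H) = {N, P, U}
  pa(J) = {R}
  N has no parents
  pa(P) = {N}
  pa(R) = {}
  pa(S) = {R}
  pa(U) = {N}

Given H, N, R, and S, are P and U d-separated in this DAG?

No

4 paths connect P and U; each must be blocked for d-separation to hold:
  1. P → H ← U — H:collider[open] ⇒ active
  2. P → H ← N → U — H:collider[open]; N:fork[blocks] ⇒ blocked
  3. P ← N → H ← U — N:fork[blocks]; H:collider[open] ⇒ blocked
  4. P ← N → U — N:fork[blocks] ⇒ blocked
At least one path is unblocked, so d-separation fails.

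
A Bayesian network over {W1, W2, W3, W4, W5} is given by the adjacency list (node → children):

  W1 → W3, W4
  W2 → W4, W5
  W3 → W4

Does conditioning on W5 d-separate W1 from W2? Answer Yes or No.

2 paths connect W1 and W2; each must be blocked for d-separation to hold:
Path 1: W1 → W4 ← W2
  W4 is a collider here and neither W4 nor any of its descendants is conditioned on, so the collider stays closed — the path is blocked at W4.
Path 2: W1 → W3 → W4 ← W2
  W4 is a collider here and neither W4 nor any of its descendants is conditioned on, so the collider stays closed — the path is blocked at W4.
Since every path is blocked, d-separation holds.

Yes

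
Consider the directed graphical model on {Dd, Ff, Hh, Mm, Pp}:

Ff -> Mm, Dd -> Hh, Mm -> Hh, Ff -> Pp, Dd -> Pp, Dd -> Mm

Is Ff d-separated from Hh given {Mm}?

No

4 paths connect Ff and Hh; each must be blocked for d-separation to hold:
Path 1: Ff → Pp ← Dd → Hh
  Pp is a collider here and neither Pp nor any of its descendants is conditioned on, so the collider stays closed — the path is blocked at Pp.
Path 2: Ff → Pp ← Dd → Mm → Hh
  Pp is a collider here and neither Pp nor any of its descendants is conditioned on, so the collider stays closed — the path is blocked at Pp.
Path 3: Ff → Mm → Hh
  Mm is a chain here and Mm is conditioned on, so the path is blocked at Mm.
Path 4: Ff → Mm ← Dd → Hh
  Mm is a collider and Mm is conditioned on, which opens it; Dd is a fork and Dd is not conditioned on — no node blocks this path, so it is active.
Since the path Ff → Mm ← Dd → Hh is active, Ff and Hh are not d-separated given {Mm}.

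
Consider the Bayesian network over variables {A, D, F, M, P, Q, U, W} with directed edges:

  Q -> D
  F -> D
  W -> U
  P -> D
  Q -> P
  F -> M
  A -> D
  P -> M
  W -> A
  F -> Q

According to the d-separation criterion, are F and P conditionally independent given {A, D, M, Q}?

Enumerating the 5 paths from F to P and testing each for blocking by {A, D, M, Q}:
Path 1: F → D ← P
  D is a collider and D is conditioned on, which opens it — no node blocks this path, so it is active.
Path 2: F → D ← Q → P
  Q is a fork here and Q is conditioned on, so the path is blocked at Q.
Path 3: F → M ← P
  M is a collider and M is conditioned on, which opens it — no node blocks this path, so it is active.
Path 4: F → Q → D ← P
  Q is a chain here and Q is conditioned on, so the path is blocked at Q.
Path 5: F → Q → P
  Q is a chain here and Q is conditioned on, so the path is blocked at Q.
Because an active path exists, F and P are not d-separated.

No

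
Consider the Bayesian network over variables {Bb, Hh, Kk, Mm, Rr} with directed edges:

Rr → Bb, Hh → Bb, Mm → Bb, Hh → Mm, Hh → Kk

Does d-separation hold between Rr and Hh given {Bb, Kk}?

No

Enumerating the 2 paths from Rr to Hh and testing each for blocking by {Bb, Kk}:
Path 1: Rr → Bb ← Hh
  Bb is a collider and Bb is conditioned on, which opens it — no node blocks this path, so it is active.
Path 2: Rr → Bb ← Mm ← Hh
  Bb is a collider and Bb is conditioned on, which opens it; Mm is a chain and Mm is not conditioned on — no node blocks this path, so it is active.
At least one path is unblocked, so d-separation fails.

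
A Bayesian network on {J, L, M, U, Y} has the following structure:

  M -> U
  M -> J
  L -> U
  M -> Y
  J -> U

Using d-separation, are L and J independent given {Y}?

Yes

We examine all 2 paths between L and J:
Path 1: L → U ← J
  U is a collider here and neither U nor any of its descendants is conditioned on, so the collider stays closed — the path is blocked at U.
Path 2: L → U ← M → J
  U is a collider here and neither U nor any of its descendants is conditioned on, so the collider stays closed — the path is blocked at U.
Since every path is blocked, d-separation holds.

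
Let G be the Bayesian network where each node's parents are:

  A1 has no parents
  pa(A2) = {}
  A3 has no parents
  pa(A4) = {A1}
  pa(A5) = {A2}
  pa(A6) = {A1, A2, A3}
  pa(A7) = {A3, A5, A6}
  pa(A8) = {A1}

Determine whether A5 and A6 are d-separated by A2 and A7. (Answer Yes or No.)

No

Enumerating the 3 paths from A5 to A6 and testing each for blocking by {A2, A7}:
Path 1: A5 → A7 ← A6
  A7 is a collider and A7 is conditioned on, which opens it — no node blocks this path, so it is active.
Path 2: A5 → A7 ← A3 → A6
  A7 is a collider and A7 is conditioned on, which opens it; A3 is a fork and A3 is not conditioned on — no node blocks this path, so it is active.
Path 3: A5 ← A2 → A6
  A2 is a fork here and A2 is conditioned on, so the path is blocked at A2.
Because an active path exists, A5 and A6 are not d-separated.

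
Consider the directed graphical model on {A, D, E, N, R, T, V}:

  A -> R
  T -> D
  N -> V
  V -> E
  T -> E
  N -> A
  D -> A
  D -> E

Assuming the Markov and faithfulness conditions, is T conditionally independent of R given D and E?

We examine all 4 paths between T and R:
Path 1: T → D → E ← V ← N → A → R
  D is a chain here and D is conditioned on, so the path is blocked at D.
Path 2: T → D → A → R
  D is a chain here and D is conditioned on, so the path is blocked at D.
Path 3: T → E ← D → A → R
  D is a fork here and D is conditioned on, so the path is blocked at D.
Path 4: T → E ← V ← N → A → R
  E is a collider and E is conditioned on, which opens it; V is a chain and V is not conditioned on; N is a fork and N is not conditioned on; A is a chain and A is not conditioned on — no node blocks this path, so it is active.
At least one path is unblocked, so d-separation fails.

No — T and R are not d-separated given {D, E}.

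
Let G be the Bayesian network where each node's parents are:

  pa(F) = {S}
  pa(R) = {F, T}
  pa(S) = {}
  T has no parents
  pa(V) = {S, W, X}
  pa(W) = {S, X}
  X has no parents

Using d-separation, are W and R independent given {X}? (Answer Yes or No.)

No — W and R are not d-separated given {X}.

There are 3 undirected paths between W and R; checking each against the conditioning set {X}:
Path 1: W ← X → V ← S → F → R
  X is a fork here and X is conditioned on, so the path is blocked at X.
Path 2: W ← S → F → R
  S is a fork and S is not conditioned on; F is a chain and F is not conditioned on — no node blocks this path, so it is active.
Path 3: W → V ← S → F → R
  V is a collider here and neither V nor any of its descendants is conditioned on, so the collider stays closed — the path is blocked at V.
Because an active path exists, W and R are not d-separated.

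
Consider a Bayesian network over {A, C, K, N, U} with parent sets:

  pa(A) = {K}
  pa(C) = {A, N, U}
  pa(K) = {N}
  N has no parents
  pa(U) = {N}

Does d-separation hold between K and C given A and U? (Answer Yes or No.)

No — K and C are not d-separated given {A, U}.

There are 3 undirected paths between K and C; checking each against the conditioning set {A, U}:
  1. K → A → C — A:chain[blocks] ⇒ blocked
  2. K ← N → C — N:fork[open] ⇒ active
  3. K ← N → U → C — N:fork[open]; U:chain[blocks] ⇒ blocked
Since the path K ← N → C is active, K and C are not d-separated given {A, U}.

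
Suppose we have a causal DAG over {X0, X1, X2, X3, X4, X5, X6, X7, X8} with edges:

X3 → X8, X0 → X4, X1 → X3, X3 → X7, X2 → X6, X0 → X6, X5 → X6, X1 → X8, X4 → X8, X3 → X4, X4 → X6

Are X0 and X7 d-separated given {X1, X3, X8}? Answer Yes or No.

Yes — X0 and X7 are d-separated given {X1, X3, X8}.

Enumerating the 6 paths from X0 to X7 and testing each for blocking by {X1, X3, X8}:
Path 1: X0 → X6 ← X4 ← X3 → X7
  X6 is a collider here and neither X6 nor any of its descendants is conditioned on, so the collider stays closed — the path is blocked at X6.
Path 2: X0 → X6 ← X4 → X8 ← X1 → X3 → X7
  X6 is a collider here and neither X6 nor any of its descendants is conditioned on, so the collider stays closed — the path is blocked at X6.
Path 3: X0 → X6 ← X4 → X8 ← X3 → X7
  X6 is a collider here and neither X6 nor any of its descendants is conditioned on, so the collider stays closed — the path is blocked at X6.
Path 4: X0 → X4 ← X3 → X7
  X3 is a fork here and X3 is conditioned on, so the path is blocked at X3.
Path 5: X0 → X4 → X8 ← X1 → X3 → X7
  X1 is a fork here and X1 is conditioned on, so the path is blocked at X1.
Path 6: X0 → X4 → X8 ← X3 → X7
  X3 is a fork here and X3 is conditioned on, so the path is blocked at X3.
Every path is blocked, so X0 and X7 are d-separated given {X1, X3, X8}.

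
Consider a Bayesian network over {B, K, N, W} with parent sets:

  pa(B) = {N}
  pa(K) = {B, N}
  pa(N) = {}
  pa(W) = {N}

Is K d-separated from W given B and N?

There are 2 undirected paths between K and W; checking each against the conditioning set {B, N}:
Path 1: K ← N → W
  N is a fork here and N is conditioned on, so the path is blocked at N.
Path 2: K ← B ← N → W
  B is a chain here and B is conditioned on, so the path is blocked at B.
All paths are blocked; K ⊥ W | {B, N} holds.

Yes — K and W are d-separated given {B, N}.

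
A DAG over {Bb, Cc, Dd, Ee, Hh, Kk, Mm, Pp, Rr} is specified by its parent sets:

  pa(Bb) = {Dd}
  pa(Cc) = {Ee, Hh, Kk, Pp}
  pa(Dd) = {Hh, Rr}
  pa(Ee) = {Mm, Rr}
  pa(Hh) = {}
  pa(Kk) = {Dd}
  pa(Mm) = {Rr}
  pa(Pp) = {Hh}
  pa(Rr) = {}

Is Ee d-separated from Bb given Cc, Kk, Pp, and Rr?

There are 5 undirected paths between Ee and Bb; checking each against the conditioning set {Cc, Kk, Pp, Rr}:
  1. Ee ← Rr → Dd → Bb — Rr:fork[blocks]; Dd:chain[open] ⇒ blocked
  2. Ee ← Mm ← Rr → Dd → Bb — Mm:chain[open]; Rr:fork[blocks]; Dd:chain[open] ⇒ blocked
  3. Ee → Cc ← Hh → Dd → Bb — Cc:collider[open]; Hh:fork[open]; Dd:chain[open] ⇒ active
  4. Ee → Cc ← Kk ← Dd → Bb — Cc:collider[open]; Kk:chain[blocks]; Dd:fork[open] ⇒ blocked
  5. Ee → Cc ← Pp ← Hh → Dd → Bb — Cc:collider[open]; Pp:chain[blocks]; Hh:fork[open]; Dd:chain[open] ⇒ blocked
At least one path is unblocked, so d-separation fails.

No — Ee and Bb are not d-separated given {Cc, Kk, Pp, Rr}.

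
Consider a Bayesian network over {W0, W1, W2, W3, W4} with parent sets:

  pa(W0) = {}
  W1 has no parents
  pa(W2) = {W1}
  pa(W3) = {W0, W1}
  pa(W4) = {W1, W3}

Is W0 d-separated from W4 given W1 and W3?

Enumerating the 2 paths from W0 to W4 and testing each for blocking by {W1, W3}:
  1. W0 → W3 → W4 — W3:chain[blocks] ⇒ blocked
  2. W0 → W3 ← W1 → W4 — W3:collider[open]; W1:fork[blocks] ⇒ blocked
Every path is blocked, so W0 and W4 are d-separated given {W1, W3}.

Yes — W0 and W4 are d-separated given {W1, W3}.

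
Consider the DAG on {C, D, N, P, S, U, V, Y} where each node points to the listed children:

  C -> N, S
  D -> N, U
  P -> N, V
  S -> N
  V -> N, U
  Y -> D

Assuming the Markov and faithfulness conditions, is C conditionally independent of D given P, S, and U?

There are 6 undirected paths between C and D; checking each against the conditioning set {P, S, U}:
Path 1: C → S → N ← V → U ← D
  S is a chain here and S is conditioned on, so the path is blocked at S.
Path 2: C → S → N ← D
  S is a chain here and S is conditioned on, so the path is blocked at S.
Path 3: C → S → N ← P → V → U ← D
  S is a chain here and S is conditioned on, so the path is blocked at S.
Path 4: C → N ← V → U ← D
  N is a collider here and neither N nor any of its descendants is conditioned on, so the collider stays closed — the path is blocked at N.
Path 5: C → N ← D
  N is a collider here and neither N nor any of its descendants is conditioned on, so the collider stays closed — the path is blocked at N.
Path 6: C → N ← P → V → U ← D
  N is a collider here and neither N nor any of its descendants is conditioned on, so the collider stays closed — the path is blocked at N.
All paths are blocked; C ⊥ D | {P, S, U} holds.

Yes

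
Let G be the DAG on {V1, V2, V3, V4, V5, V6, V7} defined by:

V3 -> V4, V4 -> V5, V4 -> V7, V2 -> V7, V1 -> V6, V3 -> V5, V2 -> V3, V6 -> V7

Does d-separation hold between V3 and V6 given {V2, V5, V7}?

Enumerating the 3 paths from V3 to V6 and testing each for blocking by {V2, V5, V7}:
Path 1: V3 → V4 → V7 ← V6
  V4 is a chain and V4 is not conditioned on; V7 is a collider and V7 is conditioned on, which opens it — no node blocks this path, so it is active.
Path 2: V3 ← V2 → V7 ← V6
  V2 is a fork here and V2 is conditioned on, so the path is blocked at V2.
Path 3: V3 → V5 ← V4 → V7 ← V6
  V5 is a collider and V5 is conditioned on, which opens it; V4 is a fork and V4 is not conditioned on; V7 is a collider and V7 is conditioned on, which opens it — no node blocks this path, so it is active.
Because an active path exists, V3 and V6 are not d-separated.

No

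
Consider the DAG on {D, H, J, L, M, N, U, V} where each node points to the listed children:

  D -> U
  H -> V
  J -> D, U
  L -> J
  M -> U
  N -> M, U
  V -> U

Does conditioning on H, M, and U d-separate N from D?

No

We examine all 4 paths between N and D:
Path 1: N → M → U ← D
  M is a chain here and M is conditioned on, so the path is blocked at M.
Path 2: N → M → U ← J → D
  M is a chain here and M is conditioned on, so the path is blocked at M.
Path 3: N → U ← D
  U is a collider and U is conditioned on, which opens it — no node blocks this path, so it is active.
Path 4: N → U ← J → D
  U is a collider and U is conditioned on, which opens it; J is a fork and J is not conditioned on — no node blocks this path, so it is active.
At least one path is unblocked, so d-separation fails.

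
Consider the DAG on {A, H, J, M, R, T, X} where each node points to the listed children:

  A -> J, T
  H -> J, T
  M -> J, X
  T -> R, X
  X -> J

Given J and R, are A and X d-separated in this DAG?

No

Enumerating the 6 paths from A to X and testing each for blocking by {J, R}:
Path 1: A → T → X
  T is a chain and T is not conditioned on — no node blocks this path, so it is active.
Path 2: A → T ← H → J ← X
  T is a collider and its descendant R is conditioned on, which opens it; H is a fork and H is not conditioned on; J is a collider and J is conditioned on, which opens it — no node blocks this path, so it is active.
Path 3: A → T ← H → J ← M → X
  T is a collider and its descendant R is conditioned on, which opens it; H is a fork and H is not conditioned on; J is a collider and J is conditioned on, which opens it; M is a fork and M is not conditioned on — no node blocks this path, so it is active.
Path 4: A → J ← X
  J is a collider and J is conditioned on, which opens it — no node blocks this path, so it is active.
Path 5: A → J ← H → T → X
  J is a collider and J is conditioned on, which opens it; H is a fork and H is not conditioned on; T is a chain and T is not conditioned on — no node blocks this path, so it is active.
Path 6: A → J ← M → X
  J is a collider and J is conditioned on, which opens it; M is a fork and M is not conditioned on — no node blocks this path, so it is active.
Because an active path exists, A and X are not d-separated.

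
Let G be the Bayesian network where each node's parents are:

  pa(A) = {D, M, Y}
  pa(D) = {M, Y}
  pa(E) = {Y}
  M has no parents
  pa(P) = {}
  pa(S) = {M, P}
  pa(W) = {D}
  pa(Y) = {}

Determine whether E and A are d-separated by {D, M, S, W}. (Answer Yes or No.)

No

There are 3 undirected paths between E and A; checking each against the conditioning set {D, M, S, W}:
  1. E ← Y → A — Y:fork[open] ⇒ active
  2. E ← Y → D ← M → A — Y:fork[open]; D:collider[open]; M:fork[blocks] ⇒ blocked
  3. E ← Y → D → A — Y:fork[open]; D:chain[blocks] ⇒ blocked
Because an active path exists, E and A are not d-separated.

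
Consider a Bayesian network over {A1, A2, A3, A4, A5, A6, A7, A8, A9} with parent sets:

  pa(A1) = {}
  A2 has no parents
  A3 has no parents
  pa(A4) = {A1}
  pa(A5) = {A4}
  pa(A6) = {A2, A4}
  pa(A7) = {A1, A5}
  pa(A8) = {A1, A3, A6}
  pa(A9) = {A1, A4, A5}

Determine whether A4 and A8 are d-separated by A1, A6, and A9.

We examine all 6 paths between A4 and A8:
Path 1: A4 → A5 → A7 ← A1 → A8
  A7 is a collider here and neither A7 nor any of its descendants is conditioned on, so the collider stays closed — the path is blocked at A7.
Path 2: A4 → A5 → A9 ← A1 → A8
  A1 is a fork here and A1 is conditioned on, so the path is blocked at A1.
Path 3: A4 → A6 → A8
  A6 is a chain here and A6 is conditioned on, so the path is blocked at A6.
Path 4: A4 ← A1 → A8
  A1 is a fork here and A1 is conditioned on, so the path is blocked at A1.
Path 5: A4 → A9 ← A5 → A7 ← A1 → A8
  A7 is a collider here and neither A7 nor any of its descendants is conditioned on, so the collider stays closed — the path is blocked at A7.
Path 6: A4 → A9 ← A1 → A8
  A1 is a fork here and A1 is conditioned on, so the path is blocked at A1.
Every path is blocked, so A4 and A8 are d-separated given {A1, A6, A9}.

Yes — A4 and A8 are d-separated given {A1, A6, A9}.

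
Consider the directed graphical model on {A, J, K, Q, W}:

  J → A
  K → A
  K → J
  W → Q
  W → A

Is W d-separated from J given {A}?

There are 2 undirected paths between W and J; checking each against the conditioning set {A}:
  1. W → A ← K → J — A:collider[open]; K:fork[open] ⇒ active
  2. W → A ← J — A:collider[open] ⇒ active
Since the path W → A ← K → J is active, W and J are not d-separated given {A}.

No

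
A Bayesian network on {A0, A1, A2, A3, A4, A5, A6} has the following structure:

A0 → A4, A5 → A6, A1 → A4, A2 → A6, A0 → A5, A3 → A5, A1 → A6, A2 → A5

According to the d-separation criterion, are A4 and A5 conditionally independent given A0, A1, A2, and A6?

Yes

There are 3 undirected paths between A4 and A5; checking each against the conditioning set {A0, A1, A2, A6}:
Path 1: A4 ← A1 → A6 ← A2 → A5
  A1 is a fork here and A1 is conditioned on, so the path is blocked at A1.
Path 2: A4 ← A1 → A6 ← A5
  A1 is a fork here and A1 is conditioned on, so the path is blocked at A1.
Path 3: A4 ← A0 → A5
  A0 is a fork here and A0 is conditioned on, so the path is blocked at A0.
Every path is blocked, so A4 and A5 are d-separated given {A0, A1, A2, A6}.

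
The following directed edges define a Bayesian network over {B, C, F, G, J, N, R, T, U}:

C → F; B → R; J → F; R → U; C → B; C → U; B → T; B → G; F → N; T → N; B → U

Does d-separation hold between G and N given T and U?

No — G and N are not d-separated given {T, U}.

4 paths connect G and N; each must be blocked for d-separation to hold:
Path 1: G ← B → U ← C → F → N
  B is a fork and B is not conditioned on; U is a collider and U is conditioned on, which opens it; C is a fork and C is not conditioned on; F is a chain and F is not conditioned on — no node blocks this path, so it is active.
Path 2: G ← B ← C → F → N
  B is a chain and B is not conditioned on; C is a fork and C is not conditioned on; F is a chain and F is not conditioned on — no node blocks this path, so it is active.
Path 3: G ← B → T → N
  T is a chain here and T is conditioned on, so the path is blocked at T.
Path 4: G ← B → R → U ← C → F → N
  B is a fork and B is not conditioned on; R is a chain and R is not conditioned on; U is a collider and U is conditioned on, which opens it; C is a fork and C is not conditioned on; F is a chain and F is not conditioned on — no node blocks this path, so it is active.
At least one path is unblocked, so d-separation fails.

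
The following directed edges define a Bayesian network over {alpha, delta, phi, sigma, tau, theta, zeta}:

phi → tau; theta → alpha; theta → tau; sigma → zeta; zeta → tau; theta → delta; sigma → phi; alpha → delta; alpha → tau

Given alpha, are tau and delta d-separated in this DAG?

Enumerating the 4 paths from tau to delta and testing each for blocking by {alpha}:
Path 1: tau ← theta → delta
  theta is a fork and theta is not conditioned on — no node blocks this path, so it is active.
Path 2: tau ← theta → alpha → delta
  alpha is a chain here and alpha is conditioned on, so the path is blocked at alpha.
Path 3: tau ← alpha ← theta → delta
  alpha is a chain here and alpha is conditioned on, so the path is blocked at alpha.
Path 4: tau ← alpha → delta
  alpha is a fork here and alpha is conditioned on, so the path is blocked at alpha.
Because an active path exists, tau and delta are not d-separated.

No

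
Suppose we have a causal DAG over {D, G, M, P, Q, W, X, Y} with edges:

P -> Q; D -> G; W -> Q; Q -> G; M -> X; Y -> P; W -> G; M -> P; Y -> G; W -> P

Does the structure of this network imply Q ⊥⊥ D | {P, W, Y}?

Yes — Q and D are d-separated given {P, W, Y}.

There are 5 undirected paths between Q and D; checking each against the conditioning set {P, W, Y}:
Path 1: Q ← P ← Y → G ← D
  P is a chain here and P is conditioned on, so the path is blocked at P.
Path 2: Q ← P ← W → G ← D
  P is a chain here and P is conditioned on, so the path is blocked at P.
Path 3: Q → G ← D
  G is a collider here and neither G nor any of its descendants is conditioned on, so the collider stays closed — the path is blocked at G.
Path 4: Q ← W → P ← Y → G ← D
  W is a fork here and W is conditioned on, so the path is blocked at W.
Path 5: Q ← W → G ← D
  W is a fork here and W is conditioned on, so the path is blocked at W.
Since every path is blocked, d-separation holds.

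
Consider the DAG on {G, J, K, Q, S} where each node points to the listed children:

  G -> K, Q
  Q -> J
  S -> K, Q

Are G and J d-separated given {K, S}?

No — G and J are not d-separated given {K, S}.

Enumerating the 2 paths from G to J and testing each for blocking by {K, S}:
  1. G → K ← S → Q → J — K:collider[open]; S:fork[blocks]; Q:chain[open] ⇒ blocked
  2. G → Q → J — Q:chain[open] ⇒ active
Because an active path exists, G and J are not d-separated.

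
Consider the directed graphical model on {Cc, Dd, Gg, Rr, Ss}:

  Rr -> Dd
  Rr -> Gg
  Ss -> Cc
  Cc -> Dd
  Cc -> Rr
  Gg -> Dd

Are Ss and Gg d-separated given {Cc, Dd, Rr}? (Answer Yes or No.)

Yes

4 paths connect Ss and Gg; each must be blocked for d-separation to hold:
Path 1: Ss → Cc → Rr → Gg
  Cc is a chain here and Cc is conditioned on, so the path is blocked at Cc.
Path 2: Ss → Cc → Rr → Dd ← Gg
  Cc is a chain here and Cc is conditioned on, so the path is blocked at Cc.
Path 3: Ss → Cc → Dd ← Rr → Gg
  Cc is a chain here and Cc is conditioned on, so the path is blocked at Cc.
Path 4: Ss → Cc → Dd ← Gg
  Cc is a chain here and Cc is conditioned on, so the path is blocked at Cc.
Since every path is blocked, d-separation holds.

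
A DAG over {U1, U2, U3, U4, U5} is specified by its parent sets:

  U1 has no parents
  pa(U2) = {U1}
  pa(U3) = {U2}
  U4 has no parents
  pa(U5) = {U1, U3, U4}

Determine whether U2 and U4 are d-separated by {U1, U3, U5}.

Yes

Enumerating the 2 paths from U2 to U4 and testing each for blocking by {U1, U3, U5}:
Path 1: U2 ← U1 → U5 ← U4
  U1 is a fork here and U1 is conditioned on, so the path is blocked at U1.
Path 2: U2 → U3 → U5 ← U4
  U3 is a chain here and U3 is conditioned on, so the path is blocked at U3.
Every path is blocked, so U2 and U4 are d-separated given {U1, U3, U5}.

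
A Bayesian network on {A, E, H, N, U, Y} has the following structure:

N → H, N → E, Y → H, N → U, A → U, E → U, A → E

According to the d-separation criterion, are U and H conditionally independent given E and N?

Yes — U and H are d-separated given {E, N}.

There are 3 undirected paths between U and H; checking each against the conditioning set {E, N}:
Path 1: U ← E ← N → H
  E is a chain here and E is conditioned on, so the path is blocked at E.
Path 2: U ← A → E ← N → H
  N is a fork here and N is conditioned on, so the path is blocked at N.
Path 3: U ← N → H
  N is a fork here and N is conditioned on, so the path is blocked at N.
Since every path is blocked, d-separation holds.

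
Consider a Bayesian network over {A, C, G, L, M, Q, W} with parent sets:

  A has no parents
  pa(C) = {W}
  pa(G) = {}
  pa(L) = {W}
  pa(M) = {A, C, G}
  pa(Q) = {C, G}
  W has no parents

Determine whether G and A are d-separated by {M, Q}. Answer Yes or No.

We examine all 2 paths between G and A:
Path 1: G → M ← A
  M is a collider and M is conditioned on, which opens it — no node blocks this path, so it is active.
Path 2: G → Q ← C → M ← A
  Q is a collider and Q is conditioned on, which opens it; C is a fork and C is not conditioned on; M is a collider and M is conditioned on, which opens it — no node blocks this path, so it is active.
Because an active path exists, G and A are not d-separated.

No — G and A are not d-separated given {M, Q}.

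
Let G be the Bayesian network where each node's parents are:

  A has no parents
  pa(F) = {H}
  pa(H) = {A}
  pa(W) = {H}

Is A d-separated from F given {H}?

Only one path connects A and F:
Path 1: A → H → F
  H is a chain here and H is conditioned on, so the path is blocked at H.
Since every path is blocked, d-separation holds.

Yes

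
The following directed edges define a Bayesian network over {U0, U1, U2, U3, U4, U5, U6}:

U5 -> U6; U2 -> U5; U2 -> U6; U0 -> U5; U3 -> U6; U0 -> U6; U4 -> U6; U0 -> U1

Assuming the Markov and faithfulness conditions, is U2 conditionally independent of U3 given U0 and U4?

Enumerating the 3 paths from U2 to U3 and testing each for blocking by {U0, U4}:
Path 1: U2 → U5 ← U0 → U6 ← U3
  U5 is a collider here and neither U5 nor any of its descendants is conditioned on, so the collider stays closed — the path is blocked at U5.
Path 2: U2 → U5 → U6 ← U3
  U6 is a collider here and neither U6 nor any of its descendants is conditioned on, so the collider stays closed — the path is blocked at U6.
Path 3: U2 → U6 ← U3
  U6 is a collider here and neither U6 nor any of its descendants is conditioned on, so the collider stays closed — the path is blocked at U6.
Every path is blocked, so U2 and U3 are d-separated given {U0, U4}.

Yes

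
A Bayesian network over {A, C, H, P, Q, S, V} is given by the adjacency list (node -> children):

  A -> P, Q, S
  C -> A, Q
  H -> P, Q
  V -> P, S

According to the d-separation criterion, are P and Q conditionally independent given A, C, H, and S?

Yes

5 paths connect P and Q; each must be blocked for d-separation to hold:
Path 1: P ← A ← C → Q
  A is a chain here and A is conditioned on, so the path is blocked at A.
Path 2: P ← A → Q
  A is a fork here and A is conditioned on, so the path is blocked at A.
Path 3: P ← V → S ← A ← C → Q
  A is a chain here and A is conditioned on, so the path is blocked at A.
Path 4: P ← V → S ← A → Q
  A is a fork here and A is conditioned on, so the path is blocked at A.
Path 5: P ← H → Q
  H is a fork here and H is conditioned on, so the path is blocked at H.
Every path is blocked, so P and Q are d-separated given {A, C, H, S}.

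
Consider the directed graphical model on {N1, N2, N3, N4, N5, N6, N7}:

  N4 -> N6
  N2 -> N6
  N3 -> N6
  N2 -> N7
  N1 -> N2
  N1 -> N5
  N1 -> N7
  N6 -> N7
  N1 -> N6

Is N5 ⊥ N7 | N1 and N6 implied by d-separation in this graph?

We examine all 5 paths between N5 and N7:
Path 1: N5 ← N1 → N7
  N1 is a fork here and N1 is conditioned on, so the path is blocked at N1.
Path 2: N5 ← N1 → N6 → N7
  N1 is a fork here and N1 is conditioned on, so the path is blocked at N1.
Path 3: N5 ← N1 → N6 ← N2 → N7
  N1 is a fork here and N1 is conditioned on, so the path is blocked at N1.
Path 4: N5 ← N1 → N2 → N7
  N1 is a fork here and N1 is conditioned on, so the path is blocked at N1.
Path 5: N5 ← N1 → N2 → N6 → N7
  N1 is a fork here and N1 is conditioned on, so the path is blocked at N1.
Since every path is blocked, d-separation holds.

Yes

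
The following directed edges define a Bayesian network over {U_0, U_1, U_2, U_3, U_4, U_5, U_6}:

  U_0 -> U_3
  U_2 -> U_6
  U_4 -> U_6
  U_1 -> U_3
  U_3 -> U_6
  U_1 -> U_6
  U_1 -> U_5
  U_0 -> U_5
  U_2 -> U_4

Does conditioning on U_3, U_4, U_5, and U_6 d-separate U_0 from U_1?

3 paths connect U_0 and U_1; each must be blocked for d-separation to hold:
Path 1: U_0 → U_5 ← U_1
  U_5 is a collider and U_5 is conditioned on, which opens it — no node blocks this path, so it is active.
Path 2: U_0 → U_3 → U_6 ← U_1
  U_3 is a chain here and U_3 is conditioned on, so the path is blocked at U_3.
Path 3: U_0 → U_3 ← U_1
  U_3 is a collider and U_3 is conditioned on, which opens it — no node blocks this path, so it is active.
Because an active path exists, U_0 and U_1 are not d-separated.

No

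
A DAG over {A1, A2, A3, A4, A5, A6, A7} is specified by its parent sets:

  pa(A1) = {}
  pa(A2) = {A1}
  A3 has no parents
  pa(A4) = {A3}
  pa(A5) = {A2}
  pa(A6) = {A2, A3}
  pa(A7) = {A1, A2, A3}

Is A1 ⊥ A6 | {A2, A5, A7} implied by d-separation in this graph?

Enumerating the 4 paths from A1 to A6 and testing each for blocking by {A2, A5, A7}:
Path 1: A1 → A7 ← A3 → A6
  A7 is a collider and A7 is conditioned on, which opens it; A3 is a fork and A3 is not conditioned on — no node blocks this path, so it is active.
Path 2: A1 → A7 ← A2 → A6
  A2 is a fork here and A2 is conditioned on, so the path is blocked at A2.
Path 3: A1 → A2 → A6
  A2 is a chain here and A2 is conditioned on, so the path is blocked at A2.
Path 4: A1 → A2 → A7 ← A3 → A6
  A2 is a chain here and A2 is conditioned on, so the path is blocked at A2.
Since the path A1 → A7 ← A3 → A6 is active, A1 and A6 are not d-separated given {A2, A5, A7}.

No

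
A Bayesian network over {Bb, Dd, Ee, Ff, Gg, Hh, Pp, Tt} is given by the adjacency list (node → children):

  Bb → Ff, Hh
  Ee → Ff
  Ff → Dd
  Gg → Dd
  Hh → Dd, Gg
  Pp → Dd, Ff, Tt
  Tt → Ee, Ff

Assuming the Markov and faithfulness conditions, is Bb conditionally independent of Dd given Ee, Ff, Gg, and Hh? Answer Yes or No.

6 paths connect Bb and Dd; each must be blocked for d-separation to hold:
Path 1: Bb → Ff ← Pp → Dd
  Ff is a collider and Ff is conditioned on, which opens it; Pp is a fork and Pp is not conditioned on — no node blocks this path, so it is active.
Path 2: Bb → Ff ← Ee ← Tt ← Pp → Dd
  Ee is a chain here and Ee is conditioned on, so the path is blocked at Ee.
Path 3: Bb → Ff → Dd
  Ff is a chain here and Ff is conditioned on, so the path is blocked at Ff.
Path 4: Bb → Ff ← Tt ← Pp → Dd
  Ff is a collider and Ff is conditioned on, which opens it; Tt is a chain and Tt is not conditioned on; Pp is a fork and Pp is not conditioned on — no node blocks this path, so it is active.
Path 5: Bb → Hh → Dd
  Hh is a chain here and Hh is conditioned on, so the path is blocked at Hh.
Path 6: Bb → Hh → Gg → Dd
  Hh is a chain here and Hh is conditioned on, so the path is blocked at Hh.
Since the path Bb → Ff ← Pp → Dd is active, Bb and Dd are not d-separated given {Ee, Ff, Gg, Hh}.

No — Bb and Dd are not d-separated given {Ee, Ff, Gg, Hh}.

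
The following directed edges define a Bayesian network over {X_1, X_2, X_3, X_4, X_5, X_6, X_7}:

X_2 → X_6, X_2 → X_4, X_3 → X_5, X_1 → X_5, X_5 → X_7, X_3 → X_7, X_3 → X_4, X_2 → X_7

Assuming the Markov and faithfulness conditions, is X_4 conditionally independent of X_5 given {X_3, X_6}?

We examine all 4 paths between X_4 and X_5:
  1. X_4 ← X_3 → X_5 — X_3:fork[blocks] ⇒ blocked
  2. X_4 ← X_3 → X_7 ← X_5 — X_3:fork[blocks]; X_7:collider[blocks] ⇒ blocked
  3. X_4 ← X_2 → X_7 ← X_5 — X_2:fork[open]; X_7:collider[blocks] ⇒ blocked
  4. X_4 ← X_2 → X_7 ← X_3 → X_5 — X_2:fork[open]; X_7:collider[blocks]; X_3:fork[blocks] ⇒ blocked
All paths are blocked; X_4 ⊥ X_5 | {X_3, X_6} holds.

Yes — X_4 and X_5 are d-separated given {X_3, X_6}.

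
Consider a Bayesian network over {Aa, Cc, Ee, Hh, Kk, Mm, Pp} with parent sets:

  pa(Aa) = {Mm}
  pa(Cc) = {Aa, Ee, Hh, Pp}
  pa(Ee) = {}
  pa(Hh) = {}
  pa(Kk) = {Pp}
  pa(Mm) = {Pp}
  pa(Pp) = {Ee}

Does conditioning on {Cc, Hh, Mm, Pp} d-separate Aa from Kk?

Yes

We examine all 3 paths between Aa and Kk:
Path 1: Aa → Cc ← Pp → Kk
  Pp is a fork here and Pp is conditioned on, so the path is blocked at Pp.
Path 2: Aa → Cc ← Ee → Pp → Kk
  Pp is a chain here and Pp is conditioned on, so the path is blocked at Pp.
Path 3: Aa ← Mm ← Pp → Kk
  Mm is a chain here and Mm is conditioned on, so the path is blocked at Mm.
Every path is blocked, so Aa and Kk are d-separated given {Cc, Hh, Mm, Pp}.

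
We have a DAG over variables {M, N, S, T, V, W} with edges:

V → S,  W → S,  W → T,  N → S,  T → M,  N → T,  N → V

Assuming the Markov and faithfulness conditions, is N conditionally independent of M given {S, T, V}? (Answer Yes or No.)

Yes

We examine all 3 paths between N and M:
  1. N → T → M — T:chain[blocks] ⇒ blocked
  2. N → S ← W → T → M — S:collider[open]; W:fork[open]; T:chain[blocks] ⇒ blocked
  3. N → V → S ← W → T → M — V:chain[blocks]; S:collider[open]; W:fork[open]; T:chain[blocks] ⇒ blocked
Since every path is blocked, d-separation holds.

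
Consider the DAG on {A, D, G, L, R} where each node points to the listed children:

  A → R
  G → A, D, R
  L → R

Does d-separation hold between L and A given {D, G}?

Yes — L and A are d-separated given {D, G}.

Enumerating the 2 paths from L to A and testing each for blocking by {D, G}:
Path 1: L → R ← A
  R is a collider here and neither R nor any of its descendants is conditioned on, so the collider stays closed — the path is blocked at R.
Path 2: L → R ← G → A
  R is a collider here and neither R nor any of its descendants is conditioned on, so the collider stays closed — the path is blocked at R.
Every path is blocked, so L and A are d-separated given {D, G}.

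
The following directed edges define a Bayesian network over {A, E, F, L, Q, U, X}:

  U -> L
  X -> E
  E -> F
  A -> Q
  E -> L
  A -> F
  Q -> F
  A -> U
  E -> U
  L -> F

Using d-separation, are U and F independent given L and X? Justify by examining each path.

6 paths connect U and F; each must be blocked for d-separation to hold:
  1. U ← E → L → F — E:fork[open]; L:chain[blocks] ⇒ blocked
  2. U ← E → F — E:fork[open] ⇒ active
  3. U → L ← E → F — L:collider[open]; E:fork[open] ⇒ active
  4. U → L → F — L:chain[blocks] ⇒ blocked
  5. U ← A → Q → F — A:fork[open]; Q:chain[open] ⇒ active
  6. U ← A → F — A:fork[open] ⇒ active
Since the path U ← E → F is active, U and F are not d-separated given {L, X}.

No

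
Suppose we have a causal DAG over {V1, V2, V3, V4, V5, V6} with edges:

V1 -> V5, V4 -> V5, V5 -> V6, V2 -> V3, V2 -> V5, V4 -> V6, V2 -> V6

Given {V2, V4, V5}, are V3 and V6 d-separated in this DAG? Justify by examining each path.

Yes

There are 3 undirected paths between V3 and V6; checking each against the conditioning set {V2, V4, V5}:
Path 1: V3 ← V2 → V6
  V2 is a fork here and V2 is conditioned on, so the path is blocked at V2.
Path 2: V3 ← V2 → V5 → V6
  V2 is a fork here and V2 is conditioned on, so the path is blocked at V2.
Path 3: V3 ← V2 → V5 ← V4 → V6
  V2 is a fork here and V2 is conditioned on, so the path is blocked at V2.
Since every path is blocked, d-separation holds.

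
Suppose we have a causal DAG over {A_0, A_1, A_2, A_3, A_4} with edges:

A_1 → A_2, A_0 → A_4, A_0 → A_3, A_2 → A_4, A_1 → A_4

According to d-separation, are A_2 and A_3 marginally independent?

There are 2 undirected paths between A_2 and A_3; checking each against the conditioning set ∅:
  1. A_2 → A_4 ← A_0 → A_3 — A_4:collider[blocks]; A_0:fork[open] ⇒ blocked
  2. A_2 ← A_1 → A_4 ← A_0 → A_3 — A_1:fork[open]; A_4:collider[blocks]; A_0:fork[open] ⇒ blocked
Since every path is blocked, d-separation holds.

Yes — A_2 and A_3 are d-separated given ∅.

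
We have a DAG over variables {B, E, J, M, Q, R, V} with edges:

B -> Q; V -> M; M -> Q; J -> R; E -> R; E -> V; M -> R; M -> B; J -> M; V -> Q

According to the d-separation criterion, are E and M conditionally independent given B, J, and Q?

There are 5 undirected paths between E and M; checking each against the conditioning set {B, J, Q}:
Path 1: E → R ← M
  R is a collider here and neither R nor any of its descendants is conditioned on, so the collider stays closed — the path is blocked at R.
Path 2: E → R ← J → M
  R is a collider here and neither R nor any of its descendants is conditioned on, so the collider stays closed — the path is blocked at R.
Path 3: E → V → M
  V is a chain and V is not conditioned on — no node blocks this path, so it is active.
Path 4: E → V → Q ← M
  V is a chain and V is not conditioned on; Q is a collider and Q is conditioned on, which opens it — no node blocks this path, so it is active.
Path 5: E → V → Q ← B ← M
  B is a chain here and B is conditioned on, so the path is blocked at B.
At least one path is unblocked, so d-separation fails.

No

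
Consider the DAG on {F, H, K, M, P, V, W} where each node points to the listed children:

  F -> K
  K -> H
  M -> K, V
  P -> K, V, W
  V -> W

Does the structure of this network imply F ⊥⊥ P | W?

We examine all 3 paths between F and P:
Path 1: F → K ← P
  K is a collider here and neither K nor any of its descendants is conditioned on, so the collider stays closed — the path is blocked at K.
Path 2: F → K ← M → V ← P
  K is a collider here and neither K nor any of its descendants is conditioned on, so the collider stays closed — the path is blocked at K.
Path 3: F → K ← M → V → W ← P
  K is a collider here and neither K nor any of its descendants is conditioned on, so the collider stays closed — the path is blocked at K.
All paths are blocked; F ⊥ P | {W} holds.

Yes — F and P are d-separated given {W}.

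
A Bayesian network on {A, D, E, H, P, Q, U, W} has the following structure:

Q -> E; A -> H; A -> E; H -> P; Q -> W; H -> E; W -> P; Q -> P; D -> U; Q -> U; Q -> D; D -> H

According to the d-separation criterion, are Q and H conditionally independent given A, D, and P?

No — Q and H are not d-separated given {A, D, P}.

6 paths connect Q and H; each must be blocked for d-separation to hold:
  1. Q → P ← H — P:collider[open] ⇒ active
  2. Q → D → H — D:chain[blocks] ⇒ blocked
  3. Q → E ← H — E:collider[blocks] ⇒ blocked
  4. Q → E ← A → H — E:collider[blocks]; A:fork[blocks] ⇒ blocked
  5. Q → W → P ← H — W:chain[open]; P:collider[open] ⇒ active
  6. Q → U ← D → H — U:collider[blocks]; D:fork[blocks] ⇒ blocked
Since the path Q → P ← H is active, Q and H are not d-separated given {A, D, P}.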